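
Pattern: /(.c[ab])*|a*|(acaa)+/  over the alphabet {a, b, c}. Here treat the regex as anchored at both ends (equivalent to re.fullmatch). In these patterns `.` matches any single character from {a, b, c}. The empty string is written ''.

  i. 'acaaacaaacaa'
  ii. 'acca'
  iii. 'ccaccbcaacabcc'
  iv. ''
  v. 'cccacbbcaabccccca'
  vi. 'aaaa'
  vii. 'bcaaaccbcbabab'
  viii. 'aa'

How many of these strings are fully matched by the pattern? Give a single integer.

4

i → match
ii → no match
iii → no match
iv → match
v → no match
vi → match
vii → no match
viii → match
Total matched: 4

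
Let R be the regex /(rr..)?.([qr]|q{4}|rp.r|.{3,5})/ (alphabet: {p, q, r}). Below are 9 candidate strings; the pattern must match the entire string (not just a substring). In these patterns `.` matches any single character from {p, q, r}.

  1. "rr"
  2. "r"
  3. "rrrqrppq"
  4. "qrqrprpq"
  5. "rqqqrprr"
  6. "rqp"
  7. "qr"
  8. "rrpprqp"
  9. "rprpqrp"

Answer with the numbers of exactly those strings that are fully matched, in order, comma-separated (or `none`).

1 → match
2 → no match
3 → match
4 → no match
5 → no match
6 → no match
7 → match
8 → no match
9 → no match

1, 3, 7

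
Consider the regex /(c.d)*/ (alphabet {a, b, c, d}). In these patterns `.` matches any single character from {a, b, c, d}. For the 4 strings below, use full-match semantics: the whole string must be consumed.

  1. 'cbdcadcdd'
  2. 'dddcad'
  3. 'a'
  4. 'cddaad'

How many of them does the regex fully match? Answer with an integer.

1

1 → match
2 → no match
3 → no match
4 → no match
Total matched: 1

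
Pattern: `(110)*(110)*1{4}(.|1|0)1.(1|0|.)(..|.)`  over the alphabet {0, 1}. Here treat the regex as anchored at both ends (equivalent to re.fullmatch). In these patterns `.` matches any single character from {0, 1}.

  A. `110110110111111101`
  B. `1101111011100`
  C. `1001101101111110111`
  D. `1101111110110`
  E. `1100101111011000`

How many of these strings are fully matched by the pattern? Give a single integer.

A → match
B → match
C → no match
D → match
E → no match
Total matched: 3

3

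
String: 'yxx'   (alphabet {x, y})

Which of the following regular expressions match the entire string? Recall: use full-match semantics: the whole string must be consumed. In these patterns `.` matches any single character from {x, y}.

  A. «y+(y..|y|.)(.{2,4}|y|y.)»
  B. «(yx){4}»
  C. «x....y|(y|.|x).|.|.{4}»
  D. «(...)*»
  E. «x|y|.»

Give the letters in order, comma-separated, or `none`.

A → no match
B → no match — must end with 'yx'
C → no match
D → match
E → no match

D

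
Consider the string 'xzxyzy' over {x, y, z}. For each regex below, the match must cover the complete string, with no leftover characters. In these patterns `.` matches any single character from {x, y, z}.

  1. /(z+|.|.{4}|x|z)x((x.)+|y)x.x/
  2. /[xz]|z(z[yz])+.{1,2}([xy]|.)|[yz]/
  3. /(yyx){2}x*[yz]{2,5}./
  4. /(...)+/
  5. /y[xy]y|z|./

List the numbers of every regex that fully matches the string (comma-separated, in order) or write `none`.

1 → no match — must end with 'x'
2 → no match
3 → no match — must start with 'yyx'
4 → match
5 → no match

4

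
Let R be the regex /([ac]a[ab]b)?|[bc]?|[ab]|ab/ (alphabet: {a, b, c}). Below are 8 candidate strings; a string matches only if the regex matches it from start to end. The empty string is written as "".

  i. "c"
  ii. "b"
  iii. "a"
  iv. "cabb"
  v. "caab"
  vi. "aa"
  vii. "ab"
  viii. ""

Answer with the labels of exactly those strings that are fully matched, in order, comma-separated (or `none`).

i, ii, iii, iv, v, vii, viii

i → match
ii → match
iii → match
iv → match
v → match
vi → no match
vii → match
viii → match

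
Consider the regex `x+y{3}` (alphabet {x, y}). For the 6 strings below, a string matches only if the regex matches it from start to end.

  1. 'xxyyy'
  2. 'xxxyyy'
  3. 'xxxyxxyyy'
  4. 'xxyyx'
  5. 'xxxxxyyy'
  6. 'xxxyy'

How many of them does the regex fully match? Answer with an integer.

1. 'xxyyy' → match
2. 'xxxyyy' → match
3. 'xxxyxxyyy' → no match
4. 'xxyyx' → no match — must end with 'y'
5. 'xxxxxyyy' → match
6. 'xxxyy' → no match
Total matched: 3

3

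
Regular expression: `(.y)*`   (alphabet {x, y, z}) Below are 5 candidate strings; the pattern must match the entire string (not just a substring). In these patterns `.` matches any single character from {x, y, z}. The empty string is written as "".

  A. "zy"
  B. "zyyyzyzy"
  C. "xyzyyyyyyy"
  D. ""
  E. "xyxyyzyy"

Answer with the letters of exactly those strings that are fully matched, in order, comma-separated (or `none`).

A. "zy" → match
B. "zyyyzyzy" → match
C. "xyzyyyyyyy" → match
D. "" → match
E. "xyxyyzyy" → no match

A, B, C, D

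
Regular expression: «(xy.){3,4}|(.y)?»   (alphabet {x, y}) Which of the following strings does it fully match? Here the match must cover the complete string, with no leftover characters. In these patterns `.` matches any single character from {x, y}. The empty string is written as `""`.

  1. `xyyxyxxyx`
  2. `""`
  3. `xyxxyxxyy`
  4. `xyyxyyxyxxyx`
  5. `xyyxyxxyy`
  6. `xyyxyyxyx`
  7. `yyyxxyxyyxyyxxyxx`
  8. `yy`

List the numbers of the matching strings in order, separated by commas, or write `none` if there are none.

1. `xyyxyxxyx` → match
2. `""` → match
3. `xyxxyxxyy` → match
4. `xyyxyyxyxxyx` → match
5. `xyyxyxxyy` → match
6. `xyyxyyxyx` → match
7 → no match
8. `yy` → match

1, 2, 3, 4, 5, 6, 8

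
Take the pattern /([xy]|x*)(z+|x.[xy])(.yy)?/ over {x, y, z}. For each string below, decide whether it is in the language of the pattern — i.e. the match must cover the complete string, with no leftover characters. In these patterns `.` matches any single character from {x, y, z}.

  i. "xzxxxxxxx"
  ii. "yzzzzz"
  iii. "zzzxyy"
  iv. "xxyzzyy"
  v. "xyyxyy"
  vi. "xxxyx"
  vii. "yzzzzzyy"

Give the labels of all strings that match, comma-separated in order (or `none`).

i → no match
ii → match
iii → match
iv → no match
v → match
vi → match
vii → match

ii, iii, v, vi, vii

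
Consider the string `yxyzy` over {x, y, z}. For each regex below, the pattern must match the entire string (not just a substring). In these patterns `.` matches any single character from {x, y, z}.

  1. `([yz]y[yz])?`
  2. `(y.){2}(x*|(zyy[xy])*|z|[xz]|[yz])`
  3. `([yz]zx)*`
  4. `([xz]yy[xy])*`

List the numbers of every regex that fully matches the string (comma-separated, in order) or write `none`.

2

1 → no match
2 → match
3 → no match
4 → no match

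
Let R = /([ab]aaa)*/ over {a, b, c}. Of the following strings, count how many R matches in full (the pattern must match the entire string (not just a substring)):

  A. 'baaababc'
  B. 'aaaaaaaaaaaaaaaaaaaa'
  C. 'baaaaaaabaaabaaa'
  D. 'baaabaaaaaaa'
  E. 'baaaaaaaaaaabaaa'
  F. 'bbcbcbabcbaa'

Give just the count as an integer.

A → no match
B → match
C → match
D → match
E → match
F → no match
Total matched: 4

4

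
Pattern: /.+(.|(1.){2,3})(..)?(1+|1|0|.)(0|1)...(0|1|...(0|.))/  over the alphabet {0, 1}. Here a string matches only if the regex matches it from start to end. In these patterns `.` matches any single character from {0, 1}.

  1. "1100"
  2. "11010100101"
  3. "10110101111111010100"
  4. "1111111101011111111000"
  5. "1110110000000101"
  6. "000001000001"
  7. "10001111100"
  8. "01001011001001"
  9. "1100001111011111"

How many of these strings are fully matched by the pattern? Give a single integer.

1. "1100" → no match
2. "11010100101" → match
3 → match
4 → match
5 → match
6. "000001000001" → match
7. "10001111100" → match
8 → match
9 → match
Total matched: 8

8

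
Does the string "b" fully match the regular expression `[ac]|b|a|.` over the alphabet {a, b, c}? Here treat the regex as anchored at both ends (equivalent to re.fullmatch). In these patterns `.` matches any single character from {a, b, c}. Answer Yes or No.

Yes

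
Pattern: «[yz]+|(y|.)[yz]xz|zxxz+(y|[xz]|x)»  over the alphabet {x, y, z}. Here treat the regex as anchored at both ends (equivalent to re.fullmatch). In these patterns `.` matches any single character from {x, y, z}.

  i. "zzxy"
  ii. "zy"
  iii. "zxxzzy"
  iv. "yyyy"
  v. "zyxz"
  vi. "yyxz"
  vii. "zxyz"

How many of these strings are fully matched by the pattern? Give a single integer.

i → no match
ii → match
iii → match
iv → match
v → match
vi → match
vii → no match
Total matched: 5

5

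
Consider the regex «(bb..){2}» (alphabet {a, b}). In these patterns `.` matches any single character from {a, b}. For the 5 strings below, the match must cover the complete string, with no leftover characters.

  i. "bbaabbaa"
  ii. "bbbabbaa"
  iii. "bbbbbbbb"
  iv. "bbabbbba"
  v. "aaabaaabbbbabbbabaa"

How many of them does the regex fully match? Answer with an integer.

i → match
ii → match
iii → match
iv → match
v → no match — must start with "bb"
Total matched: 4

4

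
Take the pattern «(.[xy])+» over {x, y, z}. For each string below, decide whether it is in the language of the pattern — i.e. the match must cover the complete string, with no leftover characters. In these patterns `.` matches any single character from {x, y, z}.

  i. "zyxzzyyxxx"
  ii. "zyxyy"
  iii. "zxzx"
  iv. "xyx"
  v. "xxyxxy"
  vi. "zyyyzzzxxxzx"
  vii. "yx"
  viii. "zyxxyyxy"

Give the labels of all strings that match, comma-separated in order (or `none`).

iii, v, vii, viii

i → no match
ii → no match
iii → match
iv → no match
v → match
vi → no match
vii → match
viii → match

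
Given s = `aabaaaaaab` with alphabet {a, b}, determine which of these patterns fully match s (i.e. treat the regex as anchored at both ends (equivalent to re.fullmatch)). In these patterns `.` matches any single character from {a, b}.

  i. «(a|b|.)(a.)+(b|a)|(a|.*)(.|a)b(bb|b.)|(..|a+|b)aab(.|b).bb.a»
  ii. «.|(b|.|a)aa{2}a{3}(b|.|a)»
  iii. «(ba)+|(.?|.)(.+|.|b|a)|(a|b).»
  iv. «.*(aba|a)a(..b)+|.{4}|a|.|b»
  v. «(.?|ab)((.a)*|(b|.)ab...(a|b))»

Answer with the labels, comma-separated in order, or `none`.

i, iii, iv

i → match
ii → no match
iii → match
iv → match
v → no match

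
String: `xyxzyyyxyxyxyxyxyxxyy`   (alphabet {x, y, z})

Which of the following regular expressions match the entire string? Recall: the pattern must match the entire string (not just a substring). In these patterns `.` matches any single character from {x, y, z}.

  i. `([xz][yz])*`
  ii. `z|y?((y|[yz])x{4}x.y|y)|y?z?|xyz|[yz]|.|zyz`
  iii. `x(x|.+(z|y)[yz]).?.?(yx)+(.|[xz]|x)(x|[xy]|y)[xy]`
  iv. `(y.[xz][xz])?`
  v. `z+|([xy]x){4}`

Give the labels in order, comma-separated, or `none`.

iii

i → no match
ii → no match
iii → match
iv → no match
v → no match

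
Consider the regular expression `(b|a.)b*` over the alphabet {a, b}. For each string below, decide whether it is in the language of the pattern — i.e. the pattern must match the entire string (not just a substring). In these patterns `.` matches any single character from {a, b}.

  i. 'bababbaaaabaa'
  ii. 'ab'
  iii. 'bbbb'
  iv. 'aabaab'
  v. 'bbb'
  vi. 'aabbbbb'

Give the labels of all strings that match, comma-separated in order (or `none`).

ii, iii, v, vi

i → no match
ii. 'ab' → match
iii. 'bbbb' → match
iv. 'aabaab' → no match
v. 'bbb' → match
vi. 'aabbbbb' → match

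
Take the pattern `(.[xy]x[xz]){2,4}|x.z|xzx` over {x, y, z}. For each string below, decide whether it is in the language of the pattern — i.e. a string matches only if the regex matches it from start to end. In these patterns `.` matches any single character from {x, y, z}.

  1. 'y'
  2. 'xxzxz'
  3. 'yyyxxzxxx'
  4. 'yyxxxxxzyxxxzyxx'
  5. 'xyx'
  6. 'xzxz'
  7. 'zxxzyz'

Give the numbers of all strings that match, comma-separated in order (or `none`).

4

1 → no match
2 → no match
3 → no match
4 → match
5 → no match
6 → no match
7 → no match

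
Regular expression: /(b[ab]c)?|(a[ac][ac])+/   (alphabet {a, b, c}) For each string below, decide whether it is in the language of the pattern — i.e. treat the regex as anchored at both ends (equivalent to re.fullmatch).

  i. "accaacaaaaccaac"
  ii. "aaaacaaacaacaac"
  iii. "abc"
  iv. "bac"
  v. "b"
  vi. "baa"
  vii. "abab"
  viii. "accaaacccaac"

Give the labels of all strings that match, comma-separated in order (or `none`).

i → match
ii → match
iii → no match
iv → match
v → no match
vi → no match
vii → no match
viii → no match

i, ii, iv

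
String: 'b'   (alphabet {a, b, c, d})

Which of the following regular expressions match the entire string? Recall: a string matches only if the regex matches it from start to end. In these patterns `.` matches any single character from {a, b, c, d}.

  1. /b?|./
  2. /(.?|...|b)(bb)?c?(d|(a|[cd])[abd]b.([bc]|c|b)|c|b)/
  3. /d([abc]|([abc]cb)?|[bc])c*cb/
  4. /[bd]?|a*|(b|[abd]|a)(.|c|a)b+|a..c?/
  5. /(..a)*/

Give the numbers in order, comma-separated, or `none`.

1 → match
2 → match
3 → no match — must start with 'd'
4 → match
5 → no match

1, 2, 4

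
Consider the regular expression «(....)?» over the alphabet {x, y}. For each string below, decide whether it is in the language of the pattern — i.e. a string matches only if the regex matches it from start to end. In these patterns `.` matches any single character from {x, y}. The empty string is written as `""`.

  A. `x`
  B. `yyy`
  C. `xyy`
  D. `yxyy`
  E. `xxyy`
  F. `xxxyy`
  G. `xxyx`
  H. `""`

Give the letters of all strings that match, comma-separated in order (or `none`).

A. `x` → no match
B. `yyy` → no match
C. `xyy` → no match
D. `yxyy` → match
E. `xxyy` → match
F. `xxxyy` → no match
G. `xxyx` → match
H. `""` → match

D, E, G, H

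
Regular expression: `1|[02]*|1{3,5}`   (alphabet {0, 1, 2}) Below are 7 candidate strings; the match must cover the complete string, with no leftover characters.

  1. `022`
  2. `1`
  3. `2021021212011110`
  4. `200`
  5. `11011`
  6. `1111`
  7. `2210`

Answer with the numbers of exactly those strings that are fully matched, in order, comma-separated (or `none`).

1 → match
2 → match
3 → no match
4 → match
5 → no match
6 → match
7 → no match

1, 2, 4, 6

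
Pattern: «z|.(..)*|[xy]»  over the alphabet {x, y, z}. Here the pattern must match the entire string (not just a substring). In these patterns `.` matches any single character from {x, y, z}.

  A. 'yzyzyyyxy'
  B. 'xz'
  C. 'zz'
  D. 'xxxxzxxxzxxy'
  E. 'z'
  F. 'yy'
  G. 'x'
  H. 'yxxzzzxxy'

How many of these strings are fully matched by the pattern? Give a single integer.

4

A. 'yzyzyyyxy' → match
B. 'xz' → no match
C. 'zz' → no match
D. 'xxxxzxxxzxxy' → no match
E. 'z' → match
F. 'yy' → no match
G. 'x' → match
H. 'yxxzzzxxy' → match
Total matched: 4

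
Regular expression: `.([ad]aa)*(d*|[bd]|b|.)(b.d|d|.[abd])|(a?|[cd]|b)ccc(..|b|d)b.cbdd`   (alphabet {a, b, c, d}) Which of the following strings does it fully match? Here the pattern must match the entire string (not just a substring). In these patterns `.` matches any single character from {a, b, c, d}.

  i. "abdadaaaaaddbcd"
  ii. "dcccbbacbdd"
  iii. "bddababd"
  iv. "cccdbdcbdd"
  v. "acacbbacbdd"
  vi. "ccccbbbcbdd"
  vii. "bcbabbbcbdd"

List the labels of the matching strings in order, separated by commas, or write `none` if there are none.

i → no match
ii → match
iii → no match
iv → match
v → no match
vi → match
vii → no match

ii, iv, vi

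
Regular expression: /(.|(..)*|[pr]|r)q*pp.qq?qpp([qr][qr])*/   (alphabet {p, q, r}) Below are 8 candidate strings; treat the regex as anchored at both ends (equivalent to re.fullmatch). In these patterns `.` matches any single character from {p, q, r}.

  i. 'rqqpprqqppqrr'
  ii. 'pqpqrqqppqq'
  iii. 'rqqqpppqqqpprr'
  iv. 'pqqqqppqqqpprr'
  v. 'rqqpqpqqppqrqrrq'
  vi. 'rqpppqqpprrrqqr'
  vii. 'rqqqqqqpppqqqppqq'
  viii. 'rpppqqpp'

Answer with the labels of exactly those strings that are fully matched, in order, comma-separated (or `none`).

i → no match
ii → no match
iii → match
iv → match
v → no match
vi → match
vii → match
viii → match

iii, iv, vi, vii, viii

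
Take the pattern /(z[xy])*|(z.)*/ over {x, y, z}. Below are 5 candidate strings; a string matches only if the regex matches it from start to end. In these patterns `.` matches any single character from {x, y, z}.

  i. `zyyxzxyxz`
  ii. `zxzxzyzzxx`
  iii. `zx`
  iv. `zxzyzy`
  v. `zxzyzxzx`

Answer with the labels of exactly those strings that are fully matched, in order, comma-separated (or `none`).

iii, iv, v

i → no match
ii → no match
iii → match
iv → match
v → match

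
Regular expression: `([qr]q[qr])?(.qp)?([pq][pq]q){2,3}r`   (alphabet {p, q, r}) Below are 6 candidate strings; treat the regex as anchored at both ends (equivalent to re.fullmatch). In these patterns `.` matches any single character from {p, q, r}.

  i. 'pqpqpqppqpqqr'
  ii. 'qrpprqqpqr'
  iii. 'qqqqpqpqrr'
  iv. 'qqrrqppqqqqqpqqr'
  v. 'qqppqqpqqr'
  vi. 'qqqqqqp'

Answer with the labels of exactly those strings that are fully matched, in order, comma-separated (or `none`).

i → match
ii → no match
iii → no match — must end with 'qr'
iv → match
v → match
vi → no match — must end with 'qr'

i, iv, v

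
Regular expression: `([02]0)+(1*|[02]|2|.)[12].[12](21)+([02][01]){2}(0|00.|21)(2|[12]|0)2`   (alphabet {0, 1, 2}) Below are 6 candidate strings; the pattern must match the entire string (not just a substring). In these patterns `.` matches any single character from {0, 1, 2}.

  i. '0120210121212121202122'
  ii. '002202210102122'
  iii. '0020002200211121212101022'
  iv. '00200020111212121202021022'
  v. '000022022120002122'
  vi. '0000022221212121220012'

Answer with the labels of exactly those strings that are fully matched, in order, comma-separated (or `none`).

v

i → no match
ii → no match
iii → no match
iv → no match
v → match
vi → no match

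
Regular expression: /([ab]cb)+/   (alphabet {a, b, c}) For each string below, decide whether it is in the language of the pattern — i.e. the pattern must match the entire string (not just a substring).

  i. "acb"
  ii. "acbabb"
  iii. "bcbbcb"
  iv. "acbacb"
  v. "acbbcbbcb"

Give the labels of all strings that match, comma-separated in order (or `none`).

i, iii, iv, v

i → match
ii → no match — must end with "cb"
iii → match
iv → match
v → match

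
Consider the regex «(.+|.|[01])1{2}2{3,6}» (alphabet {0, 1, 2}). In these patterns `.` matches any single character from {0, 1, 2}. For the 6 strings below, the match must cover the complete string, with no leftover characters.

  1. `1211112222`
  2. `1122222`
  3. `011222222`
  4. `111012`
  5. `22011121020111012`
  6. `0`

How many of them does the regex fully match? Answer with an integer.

2

1 → match
2 → no match
3 → match
4 → no match
5 → no match
6 → no match — must end with `2`
Total matched: 2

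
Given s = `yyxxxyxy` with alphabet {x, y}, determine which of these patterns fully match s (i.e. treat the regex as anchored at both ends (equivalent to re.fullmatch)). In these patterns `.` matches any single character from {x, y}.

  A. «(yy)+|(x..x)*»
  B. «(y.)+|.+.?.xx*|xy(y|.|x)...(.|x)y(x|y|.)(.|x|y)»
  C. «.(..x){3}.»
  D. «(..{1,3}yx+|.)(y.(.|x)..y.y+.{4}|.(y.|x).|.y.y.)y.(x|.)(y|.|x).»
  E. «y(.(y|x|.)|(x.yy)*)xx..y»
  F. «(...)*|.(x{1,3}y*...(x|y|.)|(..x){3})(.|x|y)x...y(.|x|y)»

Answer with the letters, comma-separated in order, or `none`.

E

A → no match
B → no match
C → no match
D → no match
E → match
F → no match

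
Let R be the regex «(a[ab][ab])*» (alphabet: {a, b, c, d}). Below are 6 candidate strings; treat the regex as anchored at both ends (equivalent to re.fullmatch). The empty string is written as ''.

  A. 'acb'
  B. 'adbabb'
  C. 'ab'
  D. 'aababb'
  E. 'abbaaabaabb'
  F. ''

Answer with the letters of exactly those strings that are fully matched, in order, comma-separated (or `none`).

D, F

A → no match
B → no match
C → no match
D → match
E → no match
F → match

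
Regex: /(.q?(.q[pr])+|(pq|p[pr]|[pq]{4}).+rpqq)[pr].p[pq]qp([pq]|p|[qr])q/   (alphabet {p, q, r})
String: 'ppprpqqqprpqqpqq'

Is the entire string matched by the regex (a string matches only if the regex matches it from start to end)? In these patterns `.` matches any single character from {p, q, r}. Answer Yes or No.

No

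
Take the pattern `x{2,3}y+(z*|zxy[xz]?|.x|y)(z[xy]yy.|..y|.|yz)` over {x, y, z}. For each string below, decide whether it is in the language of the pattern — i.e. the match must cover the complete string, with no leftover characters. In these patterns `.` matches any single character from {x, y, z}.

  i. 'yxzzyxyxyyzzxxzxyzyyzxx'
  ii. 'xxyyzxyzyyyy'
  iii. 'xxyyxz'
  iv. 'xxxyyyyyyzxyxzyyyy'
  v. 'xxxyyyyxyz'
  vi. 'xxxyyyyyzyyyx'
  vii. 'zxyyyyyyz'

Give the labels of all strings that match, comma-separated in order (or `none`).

i → no match — must start with 'x'
ii → match
iii → match
iv → match
v → match
vi → match
vii → no match — must start with 'x'

ii, iii, iv, v, vi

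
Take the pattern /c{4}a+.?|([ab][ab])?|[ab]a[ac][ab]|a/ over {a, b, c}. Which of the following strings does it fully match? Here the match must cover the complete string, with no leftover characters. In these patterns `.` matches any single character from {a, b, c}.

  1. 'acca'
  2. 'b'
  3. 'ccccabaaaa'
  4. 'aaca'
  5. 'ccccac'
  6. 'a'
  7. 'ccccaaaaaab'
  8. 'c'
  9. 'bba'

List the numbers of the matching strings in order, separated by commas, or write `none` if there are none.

1 → no match
2 → no match
3 → no match
4 → match
5 → match
6 → match
7 → match
8 → no match
9 → no match

4, 5, 6, 7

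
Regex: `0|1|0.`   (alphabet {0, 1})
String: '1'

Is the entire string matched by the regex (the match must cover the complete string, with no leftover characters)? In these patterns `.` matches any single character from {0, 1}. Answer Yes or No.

Yes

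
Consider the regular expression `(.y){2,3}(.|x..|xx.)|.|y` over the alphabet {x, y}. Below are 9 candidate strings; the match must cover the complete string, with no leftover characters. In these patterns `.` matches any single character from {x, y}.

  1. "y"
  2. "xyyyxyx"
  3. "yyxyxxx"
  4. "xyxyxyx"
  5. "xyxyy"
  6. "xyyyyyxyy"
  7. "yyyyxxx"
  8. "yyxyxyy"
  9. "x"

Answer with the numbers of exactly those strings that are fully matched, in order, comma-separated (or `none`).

1, 2, 3, 4, 5, 6, 7, 8, 9

1 → match
2 → match
3 → match
4 → match
5 → match
6 → match
7 → match
8 → match
9 → match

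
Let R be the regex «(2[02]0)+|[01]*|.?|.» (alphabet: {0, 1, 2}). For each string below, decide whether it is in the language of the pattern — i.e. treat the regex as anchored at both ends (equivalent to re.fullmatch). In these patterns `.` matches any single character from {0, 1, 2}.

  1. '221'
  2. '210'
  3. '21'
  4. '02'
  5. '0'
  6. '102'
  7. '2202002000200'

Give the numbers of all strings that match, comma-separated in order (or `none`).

1 → no match
2 → no match
3 → no match
4 → no match
5 → match
6 → no match
7 → no match

5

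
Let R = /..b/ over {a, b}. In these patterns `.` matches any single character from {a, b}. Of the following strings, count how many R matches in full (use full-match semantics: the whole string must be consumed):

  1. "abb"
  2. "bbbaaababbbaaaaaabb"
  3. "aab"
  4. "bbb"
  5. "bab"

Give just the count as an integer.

4

1 → match
2 → no match
3 → match
4 → match
5 → match
Total matched: 4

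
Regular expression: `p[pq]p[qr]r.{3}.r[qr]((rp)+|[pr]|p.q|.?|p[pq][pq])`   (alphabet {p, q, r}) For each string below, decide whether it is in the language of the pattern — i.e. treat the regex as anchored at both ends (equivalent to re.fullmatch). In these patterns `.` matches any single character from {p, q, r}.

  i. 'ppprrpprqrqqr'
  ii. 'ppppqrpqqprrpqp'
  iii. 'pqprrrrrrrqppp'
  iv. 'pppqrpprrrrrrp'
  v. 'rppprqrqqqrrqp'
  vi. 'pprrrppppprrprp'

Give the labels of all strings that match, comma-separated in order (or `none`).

i → no match
ii → no match
iii → match
iv → no match
v → no match — must start with 'p'
vi → no match

iii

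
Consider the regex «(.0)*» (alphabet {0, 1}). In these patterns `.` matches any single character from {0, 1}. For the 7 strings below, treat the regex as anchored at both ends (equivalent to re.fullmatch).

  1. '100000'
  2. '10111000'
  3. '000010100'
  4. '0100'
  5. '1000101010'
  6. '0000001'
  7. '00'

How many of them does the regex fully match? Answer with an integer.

1. '100000' → match
2. '10111000' → no match
3. '000010100' → no match
4. '0100' → no match
5. '1000101010' → match
6. '0000001' → no match
7. '00' → match
Total matched: 3

3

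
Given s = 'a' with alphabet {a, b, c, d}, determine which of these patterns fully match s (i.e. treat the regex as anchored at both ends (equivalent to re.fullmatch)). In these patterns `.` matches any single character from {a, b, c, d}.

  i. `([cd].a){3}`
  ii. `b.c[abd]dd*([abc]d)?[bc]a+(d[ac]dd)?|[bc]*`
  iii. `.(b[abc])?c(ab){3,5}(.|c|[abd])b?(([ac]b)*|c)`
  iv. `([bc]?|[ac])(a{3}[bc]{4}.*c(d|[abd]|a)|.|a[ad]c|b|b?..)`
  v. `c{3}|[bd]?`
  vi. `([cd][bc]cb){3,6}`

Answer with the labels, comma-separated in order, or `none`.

iv

i → no match
ii → no match
iii → no match
iv → match
v → no match
vi → no match — must end with 'cb'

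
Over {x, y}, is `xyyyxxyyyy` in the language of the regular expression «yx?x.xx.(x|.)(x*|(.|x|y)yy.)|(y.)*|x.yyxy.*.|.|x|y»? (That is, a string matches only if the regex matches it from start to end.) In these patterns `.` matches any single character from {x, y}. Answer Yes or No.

No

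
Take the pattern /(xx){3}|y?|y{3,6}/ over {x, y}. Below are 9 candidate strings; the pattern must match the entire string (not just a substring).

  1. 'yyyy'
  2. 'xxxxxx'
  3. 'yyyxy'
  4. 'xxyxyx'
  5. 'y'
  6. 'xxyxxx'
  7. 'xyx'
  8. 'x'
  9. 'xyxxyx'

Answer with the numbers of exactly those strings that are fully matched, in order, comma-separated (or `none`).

1 → match
2 → match
3 → no match
4 → no match
5 → match
6 → no match
7 → no match
8 → no match
9 → no match

1, 2, 5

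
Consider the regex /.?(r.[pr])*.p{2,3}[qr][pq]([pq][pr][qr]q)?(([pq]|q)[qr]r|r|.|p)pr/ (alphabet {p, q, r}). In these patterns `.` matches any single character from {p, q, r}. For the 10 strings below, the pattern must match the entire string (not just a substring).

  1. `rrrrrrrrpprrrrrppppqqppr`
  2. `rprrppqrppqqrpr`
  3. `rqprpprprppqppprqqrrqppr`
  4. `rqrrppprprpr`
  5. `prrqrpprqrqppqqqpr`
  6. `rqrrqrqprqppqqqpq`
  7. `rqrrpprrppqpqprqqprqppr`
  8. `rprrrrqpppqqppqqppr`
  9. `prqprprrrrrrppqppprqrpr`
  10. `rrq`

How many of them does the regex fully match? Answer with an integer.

3

1 → match
2 → no match
3 → no match
4 → match
5 → no match
6 → no match — must end with `pr`
7 → no match
8 → match
9 → no match
10 → no match — must end with `pr`
Total matched: 3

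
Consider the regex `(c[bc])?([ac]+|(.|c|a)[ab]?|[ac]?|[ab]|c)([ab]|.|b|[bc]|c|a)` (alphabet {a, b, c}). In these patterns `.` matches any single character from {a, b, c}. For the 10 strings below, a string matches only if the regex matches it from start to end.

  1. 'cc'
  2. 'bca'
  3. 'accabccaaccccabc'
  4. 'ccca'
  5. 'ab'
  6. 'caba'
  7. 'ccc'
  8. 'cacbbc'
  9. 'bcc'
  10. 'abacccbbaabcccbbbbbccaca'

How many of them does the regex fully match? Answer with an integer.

4

1 → match
2 → no match
3 → no match
4 → match
5 → match
6 → no match
7 → match
8 → no match
9 → no match
10 → no match
Total matched: 4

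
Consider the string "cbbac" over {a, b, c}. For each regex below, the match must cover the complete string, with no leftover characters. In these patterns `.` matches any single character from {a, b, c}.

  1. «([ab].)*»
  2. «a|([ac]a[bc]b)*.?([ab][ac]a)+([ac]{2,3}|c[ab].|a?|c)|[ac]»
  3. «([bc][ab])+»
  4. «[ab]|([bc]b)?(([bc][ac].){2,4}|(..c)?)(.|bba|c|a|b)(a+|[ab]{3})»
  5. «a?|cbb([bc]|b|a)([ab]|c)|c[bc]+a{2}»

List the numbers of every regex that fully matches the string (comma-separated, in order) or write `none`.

5

1 → no match
2 → no match
3 → no match
4 → no match
5 → match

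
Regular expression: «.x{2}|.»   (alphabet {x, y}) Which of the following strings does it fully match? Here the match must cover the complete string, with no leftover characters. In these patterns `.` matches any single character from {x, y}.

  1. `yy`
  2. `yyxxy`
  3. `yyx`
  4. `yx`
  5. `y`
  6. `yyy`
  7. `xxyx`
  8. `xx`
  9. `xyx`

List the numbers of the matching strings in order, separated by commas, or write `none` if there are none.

5

1 → no match
2 → no match
3 → no match
4 → no match
5 → match
6 → no match
7 → no match
8 → no match
9 → no match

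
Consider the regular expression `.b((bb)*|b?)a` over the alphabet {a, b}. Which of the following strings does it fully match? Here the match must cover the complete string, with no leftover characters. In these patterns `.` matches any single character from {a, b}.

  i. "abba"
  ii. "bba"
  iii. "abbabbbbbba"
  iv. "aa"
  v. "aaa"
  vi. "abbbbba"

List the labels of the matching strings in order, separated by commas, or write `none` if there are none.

i, ii, vi

i → match
ii → match
iii → no match
iv → no match
v → no match
vi → match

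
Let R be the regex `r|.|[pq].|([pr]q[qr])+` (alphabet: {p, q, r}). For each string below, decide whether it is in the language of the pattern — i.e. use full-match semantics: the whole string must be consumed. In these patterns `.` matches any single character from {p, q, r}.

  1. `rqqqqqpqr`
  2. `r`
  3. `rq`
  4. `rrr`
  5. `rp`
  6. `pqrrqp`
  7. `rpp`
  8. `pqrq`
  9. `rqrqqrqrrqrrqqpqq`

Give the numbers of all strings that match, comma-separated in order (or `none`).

1. `rqqqqqpqr` → no match
2. `r` → match
3. `rq` → no match
4. `rrr` → no match
5. `rp` → no match
6. `pqrrqp` → no match
7. `rpp` → no match
8. `pqrq` → no match
9 → no match

2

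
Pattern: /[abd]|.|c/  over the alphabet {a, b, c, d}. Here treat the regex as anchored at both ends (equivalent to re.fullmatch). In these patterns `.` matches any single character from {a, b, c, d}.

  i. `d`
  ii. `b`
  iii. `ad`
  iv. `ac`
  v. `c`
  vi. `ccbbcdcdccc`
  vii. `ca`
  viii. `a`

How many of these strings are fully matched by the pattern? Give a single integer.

4

i → match
ii → match
iii → no match
iv → no match
v → match
vi → no match
vii → no match
viii → match
Total matched: 4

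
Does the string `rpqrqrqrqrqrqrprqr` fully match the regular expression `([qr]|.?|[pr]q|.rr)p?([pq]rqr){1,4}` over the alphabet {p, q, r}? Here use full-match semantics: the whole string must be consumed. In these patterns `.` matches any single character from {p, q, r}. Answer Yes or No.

Yes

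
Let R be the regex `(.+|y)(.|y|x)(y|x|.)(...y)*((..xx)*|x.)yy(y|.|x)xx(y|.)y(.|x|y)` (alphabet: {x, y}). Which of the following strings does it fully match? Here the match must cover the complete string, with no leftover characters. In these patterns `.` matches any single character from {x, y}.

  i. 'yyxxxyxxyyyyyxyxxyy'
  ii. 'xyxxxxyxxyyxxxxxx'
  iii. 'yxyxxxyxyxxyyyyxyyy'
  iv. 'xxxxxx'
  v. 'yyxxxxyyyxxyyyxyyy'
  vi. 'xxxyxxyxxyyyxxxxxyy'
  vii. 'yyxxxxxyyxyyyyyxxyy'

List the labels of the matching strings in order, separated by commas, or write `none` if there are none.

i → no match
ii → no match
iii → no match
iv → no match
v → no match
vi → no match
vii → no match

none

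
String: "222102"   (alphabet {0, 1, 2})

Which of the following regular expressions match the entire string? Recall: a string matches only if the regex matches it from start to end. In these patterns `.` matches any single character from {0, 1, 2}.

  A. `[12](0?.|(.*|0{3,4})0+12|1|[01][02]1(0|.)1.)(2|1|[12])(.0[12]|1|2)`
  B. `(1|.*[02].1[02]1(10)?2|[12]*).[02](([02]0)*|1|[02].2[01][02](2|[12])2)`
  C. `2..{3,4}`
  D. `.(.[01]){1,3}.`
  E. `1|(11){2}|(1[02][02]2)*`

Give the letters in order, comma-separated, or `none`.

A, B, C

A → match
B → match
C → match
D → no match
E → no match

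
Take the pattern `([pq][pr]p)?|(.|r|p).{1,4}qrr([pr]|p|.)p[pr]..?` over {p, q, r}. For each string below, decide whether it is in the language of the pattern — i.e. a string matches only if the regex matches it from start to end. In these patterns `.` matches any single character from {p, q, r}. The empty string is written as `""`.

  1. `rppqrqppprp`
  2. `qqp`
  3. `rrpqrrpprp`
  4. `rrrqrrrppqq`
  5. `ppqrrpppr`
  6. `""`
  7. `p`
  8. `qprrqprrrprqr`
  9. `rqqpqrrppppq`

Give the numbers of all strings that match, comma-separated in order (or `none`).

1 → no match
2 → no match
3 → match
4 → match
5 → match
6 → match
7 → no match
8 → no match
9 → match

3, 4, 5, 6, 9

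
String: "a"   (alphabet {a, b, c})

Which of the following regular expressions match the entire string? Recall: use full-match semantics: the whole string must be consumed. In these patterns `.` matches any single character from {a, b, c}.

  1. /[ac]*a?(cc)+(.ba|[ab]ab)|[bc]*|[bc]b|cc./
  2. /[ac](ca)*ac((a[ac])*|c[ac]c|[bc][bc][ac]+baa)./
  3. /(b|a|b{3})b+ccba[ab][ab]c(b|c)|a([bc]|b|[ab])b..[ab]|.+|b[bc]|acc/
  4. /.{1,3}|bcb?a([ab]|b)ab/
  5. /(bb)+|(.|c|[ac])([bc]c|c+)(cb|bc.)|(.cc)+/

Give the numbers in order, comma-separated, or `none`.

1 → no match
2 → no match
3 → match
4 → match
5 → no match

3, 4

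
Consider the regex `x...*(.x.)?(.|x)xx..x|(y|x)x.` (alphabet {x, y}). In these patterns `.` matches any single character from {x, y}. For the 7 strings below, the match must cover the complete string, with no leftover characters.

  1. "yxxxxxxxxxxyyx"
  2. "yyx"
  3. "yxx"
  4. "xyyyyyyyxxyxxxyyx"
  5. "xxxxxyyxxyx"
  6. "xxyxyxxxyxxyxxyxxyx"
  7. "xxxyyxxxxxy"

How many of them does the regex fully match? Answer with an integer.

2

1 → no match
2. "yyx" → no match
3. "yxx" → match
4 → match
5. "xxxxxyyxxyx" → no match
6 → no match
7. "xxxyyxxxxxy" → no match
Total matched: 2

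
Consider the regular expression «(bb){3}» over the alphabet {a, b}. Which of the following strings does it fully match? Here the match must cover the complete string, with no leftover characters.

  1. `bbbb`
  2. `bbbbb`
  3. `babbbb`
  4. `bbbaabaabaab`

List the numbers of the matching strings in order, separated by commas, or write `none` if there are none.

1. `bbbb` → no match
2. `bbbbb` → no match
3. `babbbb` → no match — must start with `bb`
4. `bbbaabaabaab` → no match — must end with `bb`

none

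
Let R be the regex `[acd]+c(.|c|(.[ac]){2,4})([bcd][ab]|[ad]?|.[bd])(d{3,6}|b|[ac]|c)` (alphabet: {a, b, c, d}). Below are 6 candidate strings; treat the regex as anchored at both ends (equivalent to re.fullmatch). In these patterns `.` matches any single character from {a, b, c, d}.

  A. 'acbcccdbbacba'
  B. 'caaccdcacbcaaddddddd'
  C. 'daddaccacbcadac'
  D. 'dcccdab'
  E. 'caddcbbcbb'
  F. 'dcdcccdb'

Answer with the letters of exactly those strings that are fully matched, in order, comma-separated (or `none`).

A → no match
B → match
C → no match
D → match
E → no match
F → match

B, D, F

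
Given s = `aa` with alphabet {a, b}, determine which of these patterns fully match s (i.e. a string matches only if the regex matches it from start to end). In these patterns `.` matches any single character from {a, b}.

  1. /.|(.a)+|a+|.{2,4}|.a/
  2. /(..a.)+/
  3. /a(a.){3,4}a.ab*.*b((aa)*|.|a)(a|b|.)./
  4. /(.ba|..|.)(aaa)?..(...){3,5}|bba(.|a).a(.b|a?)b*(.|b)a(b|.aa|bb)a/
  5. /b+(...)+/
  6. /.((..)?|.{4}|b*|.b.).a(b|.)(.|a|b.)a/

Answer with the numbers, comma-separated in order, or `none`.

1 → match
2 → no match
3 → no match
4 → no match
5 → no match — must start with `b`
6 → no match

1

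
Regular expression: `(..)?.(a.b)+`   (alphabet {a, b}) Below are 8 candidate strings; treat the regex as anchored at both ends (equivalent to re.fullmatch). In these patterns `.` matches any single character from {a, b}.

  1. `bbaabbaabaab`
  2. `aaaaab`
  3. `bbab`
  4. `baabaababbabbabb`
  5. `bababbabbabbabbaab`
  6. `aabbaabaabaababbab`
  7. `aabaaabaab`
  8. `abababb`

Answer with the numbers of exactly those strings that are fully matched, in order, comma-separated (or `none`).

1, 2, 4, 5

1. `bbaabbaabaab` → match
2. `aaaaab` → match
3. `bbab` → no match
4 → match
5 → match
6 → no match
7. `aabaaabaab` → no match
8. `abababb` → no match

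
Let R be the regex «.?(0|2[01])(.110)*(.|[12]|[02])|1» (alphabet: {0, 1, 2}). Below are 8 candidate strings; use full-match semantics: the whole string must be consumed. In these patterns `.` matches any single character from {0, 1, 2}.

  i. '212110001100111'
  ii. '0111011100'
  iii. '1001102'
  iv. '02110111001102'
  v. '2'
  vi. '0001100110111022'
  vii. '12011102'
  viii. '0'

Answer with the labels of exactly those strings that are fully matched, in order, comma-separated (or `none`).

i → no match
ii → match
iii → match
iv → match
v → no match
vi → no match
vii → match
viii → no match

ii, iii, iv, vii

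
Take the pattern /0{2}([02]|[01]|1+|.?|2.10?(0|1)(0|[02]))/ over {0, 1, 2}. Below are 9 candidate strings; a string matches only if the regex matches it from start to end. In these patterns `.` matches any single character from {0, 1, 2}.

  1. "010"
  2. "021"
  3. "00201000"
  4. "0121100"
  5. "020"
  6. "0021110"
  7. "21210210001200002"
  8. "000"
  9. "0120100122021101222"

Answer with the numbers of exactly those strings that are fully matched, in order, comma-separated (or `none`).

3, 6, 8

1 → no match
2 → no match
3 → match
4 → no match
5 → no match
6 → match
7 → no match — must start with "0"
8 → match
9 → no match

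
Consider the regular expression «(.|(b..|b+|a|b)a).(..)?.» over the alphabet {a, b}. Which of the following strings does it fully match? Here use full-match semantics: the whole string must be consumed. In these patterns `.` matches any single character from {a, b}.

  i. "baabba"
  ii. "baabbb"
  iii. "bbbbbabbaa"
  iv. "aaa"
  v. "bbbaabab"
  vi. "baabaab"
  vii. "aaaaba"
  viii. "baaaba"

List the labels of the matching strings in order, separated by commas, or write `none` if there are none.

i, ii, iii, iv, v, vii, viii

i → match
ii → match
iii → match
iv → match
v → match
vi → no match
vii → match
viii → match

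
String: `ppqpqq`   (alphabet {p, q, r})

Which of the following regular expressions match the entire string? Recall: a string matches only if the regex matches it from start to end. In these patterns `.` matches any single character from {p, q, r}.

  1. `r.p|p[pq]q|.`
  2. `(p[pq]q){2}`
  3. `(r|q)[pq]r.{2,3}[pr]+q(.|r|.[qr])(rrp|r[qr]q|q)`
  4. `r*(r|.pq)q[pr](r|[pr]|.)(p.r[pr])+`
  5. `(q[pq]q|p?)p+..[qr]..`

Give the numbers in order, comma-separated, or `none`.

2

1 → no match
2 → match
3 → no match
4 → no match
5 → no match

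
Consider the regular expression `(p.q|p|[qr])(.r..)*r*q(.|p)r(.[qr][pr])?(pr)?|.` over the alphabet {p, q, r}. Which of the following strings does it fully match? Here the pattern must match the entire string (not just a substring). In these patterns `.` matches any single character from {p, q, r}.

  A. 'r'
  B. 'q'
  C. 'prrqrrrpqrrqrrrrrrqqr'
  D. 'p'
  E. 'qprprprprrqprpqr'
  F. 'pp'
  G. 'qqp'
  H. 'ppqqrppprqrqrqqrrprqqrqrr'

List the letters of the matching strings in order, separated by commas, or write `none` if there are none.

A, B, C, D, E, H

A. 'r' → match
B. 'q' → match
C → match
D. 'p' → match
E → match
F. 'pp' → no match
G. 'qqp' → no match
H → match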